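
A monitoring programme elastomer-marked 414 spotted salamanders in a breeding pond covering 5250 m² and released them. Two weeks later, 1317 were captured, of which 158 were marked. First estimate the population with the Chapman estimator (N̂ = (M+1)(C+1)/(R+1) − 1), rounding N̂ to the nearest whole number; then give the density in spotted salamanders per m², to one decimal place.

density ≈ 0.7 spotted salamanders per m²

N̂ = 415·1318/159 − 1 = 546970/159 − 1 ≈ 3439.1 → 3439
Density = N̂ / area = 3439 / 5250 ≈ 0.66 → 0.7 per m²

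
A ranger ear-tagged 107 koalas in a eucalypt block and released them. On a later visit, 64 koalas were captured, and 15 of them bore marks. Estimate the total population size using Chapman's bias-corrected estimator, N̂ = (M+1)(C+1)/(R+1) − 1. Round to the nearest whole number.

N ≈ 438

N̂ = (107+1)(64+1)/(15+1) − 1 = 108·65/16 − 1
= 7020/16 − 1 ≈ 438.8 − 1 ≈ 437.8 → 438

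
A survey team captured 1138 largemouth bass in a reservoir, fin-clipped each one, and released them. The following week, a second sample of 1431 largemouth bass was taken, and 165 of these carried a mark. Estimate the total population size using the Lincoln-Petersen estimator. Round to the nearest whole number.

N ≈ 9870

N = (1138 × 1431) / 165 = 1628478 / 165 ≈ 9869.6 → 9870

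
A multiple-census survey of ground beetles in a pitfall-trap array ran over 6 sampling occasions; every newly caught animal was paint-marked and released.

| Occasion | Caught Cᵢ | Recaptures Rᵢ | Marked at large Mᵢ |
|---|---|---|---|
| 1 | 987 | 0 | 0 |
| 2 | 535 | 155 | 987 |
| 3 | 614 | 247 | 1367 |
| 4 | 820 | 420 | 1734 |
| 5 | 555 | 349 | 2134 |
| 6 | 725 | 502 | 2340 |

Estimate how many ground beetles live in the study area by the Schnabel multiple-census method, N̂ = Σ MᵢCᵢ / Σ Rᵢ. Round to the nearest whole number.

N ≈ 3389

Σ MᵢCᵢ = 0·987 + 987·535 + 1367·614 + 1734·820 + 2134·555 + 2340·725 = 0 + 528045 + 839338 + 1421880 + 1184370 + 1696500 = 5670133
Σ Rᵢ = 0 + 155 + 247 + 420 + 349 + 502 = 1673
N̂ = 5670133 / 1673 ≈ 3389.2 → 3389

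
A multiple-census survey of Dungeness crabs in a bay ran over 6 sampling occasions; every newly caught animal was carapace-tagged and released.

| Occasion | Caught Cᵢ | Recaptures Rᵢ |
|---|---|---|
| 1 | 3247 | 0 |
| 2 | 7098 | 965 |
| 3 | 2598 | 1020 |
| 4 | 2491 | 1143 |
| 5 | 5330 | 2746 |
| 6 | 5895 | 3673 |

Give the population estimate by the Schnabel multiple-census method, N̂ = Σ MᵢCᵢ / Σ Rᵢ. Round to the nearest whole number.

N ≈ 23,890

Marked at large before each occasion: Mᵢ = Σⱼ<ᵢ (Cⱼ − Rⱼ) → M1=0, M2=3247, M3=9380, M4=10958, M5=12306, M6=14890
Σ MᵢCᵢ = 0·3247 + 3247·7098 + 9380·2598 + 10958·2491 + 12306·5330 + 14890·5895 = 0 + 23047206 + 24369240 + 27296378 + 65590980 + 87776550 = 228080354
Σ Rᵢ = 0 + 965 + 1020 + 1143 + 2746 + 3673 = 9547
N̂ = 228080354 / 9547 ≈ 23890.3 → 23890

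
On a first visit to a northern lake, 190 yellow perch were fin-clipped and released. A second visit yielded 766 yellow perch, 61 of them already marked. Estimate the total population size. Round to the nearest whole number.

N ≈ 2386

Lincoln-Petersen assumes M/N = R/C, so N = M·C / R.
N = (190 × 766) / 61 = 145540 / 61 ≈ 2385.9 → 2386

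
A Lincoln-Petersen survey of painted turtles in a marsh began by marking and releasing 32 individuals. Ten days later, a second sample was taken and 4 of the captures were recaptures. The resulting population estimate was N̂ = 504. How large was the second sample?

From N = M·C/R: C = N·R / M = 504·4 / 32 = 2016 / 32 = 63.

C = 63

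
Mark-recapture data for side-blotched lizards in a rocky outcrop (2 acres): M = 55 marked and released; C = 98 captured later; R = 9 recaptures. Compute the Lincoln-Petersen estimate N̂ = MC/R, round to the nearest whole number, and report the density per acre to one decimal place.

N̂ = 55·98/9 = 5390/9 ≈ 598.9 → 599
Density = N̂ / area = 599 / 2 ≈ 299.50 → 299.5 per acre

density ≈ 299.5 side-blotched lizards per acre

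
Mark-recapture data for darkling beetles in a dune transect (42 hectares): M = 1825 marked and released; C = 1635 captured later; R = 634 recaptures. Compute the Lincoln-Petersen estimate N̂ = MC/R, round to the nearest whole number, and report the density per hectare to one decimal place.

density ≈ 112.0 darkling beetles per hectare

N̂ = 1825·1635/634 = 2983875/634 ≈ 4706.4 → 4706
Density = N̂ / area = 4706 / 42 ≈ 112.048 → 112.0 per hectare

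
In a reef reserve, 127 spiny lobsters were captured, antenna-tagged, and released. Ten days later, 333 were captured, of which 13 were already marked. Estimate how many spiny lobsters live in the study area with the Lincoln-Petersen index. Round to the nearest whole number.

N ≈ 3253

The marked fraction in the recapture sample should equal the marked fraction in the population: 13/333 = 127/N.
N = (127 × 333) / 13 = 42291 / 13 ≈ 3253.2 → 3253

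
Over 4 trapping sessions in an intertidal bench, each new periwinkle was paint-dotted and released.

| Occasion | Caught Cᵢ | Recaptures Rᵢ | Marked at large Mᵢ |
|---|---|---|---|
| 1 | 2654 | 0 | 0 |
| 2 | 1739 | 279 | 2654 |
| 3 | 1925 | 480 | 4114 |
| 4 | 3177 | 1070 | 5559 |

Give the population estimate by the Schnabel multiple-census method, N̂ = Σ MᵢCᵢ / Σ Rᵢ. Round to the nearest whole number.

Σ MᵢCᵢ = 0·2654 + 2654·1739 + 4114·1925 + 5559·3177 = 0 + 4615306 + 7919450 + 17660943 = 30195699
Σ Rᵢ = 0 + 279 + 480 + 1070 = 1829
N̂ = 30195699 / 1829 ≈ 16509.4 → 16509

N ≈ 16,509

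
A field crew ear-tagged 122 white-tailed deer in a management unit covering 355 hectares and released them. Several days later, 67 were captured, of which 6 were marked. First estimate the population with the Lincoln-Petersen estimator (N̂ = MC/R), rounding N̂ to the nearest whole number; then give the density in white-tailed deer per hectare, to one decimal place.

density ≈ 3.8 white-tailed deer per hectare

N̂ = 122·67/6 = 8174/6 ≈ 1362.3 → 1362
Density = N̂ / area = 1362 / 355 ≈ 3.84 → 3.8 per hectare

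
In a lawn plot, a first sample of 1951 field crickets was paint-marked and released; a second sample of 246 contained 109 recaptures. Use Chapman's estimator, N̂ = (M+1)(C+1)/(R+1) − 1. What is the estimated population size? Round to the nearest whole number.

N̂ = (1951+1)(246+1)/(109+1) − 1 = 1952·247/110 − 1
= 482144/110 − 1 ≈ 4383.1 − 1 ≈ 4382.1 → 4382

N ≈ 4382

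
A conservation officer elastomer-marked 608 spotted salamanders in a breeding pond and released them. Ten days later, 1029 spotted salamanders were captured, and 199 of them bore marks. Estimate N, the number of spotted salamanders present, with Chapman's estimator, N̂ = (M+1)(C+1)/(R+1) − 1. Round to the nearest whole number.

N ≈ 3135

N̂ = (608+1)(1029+1)/(199+1) − 1 = 609·1030/200 − 1
= 627270/200 − 1 ≈ 3136.3 − 1 ≈ 3135.3 → 3135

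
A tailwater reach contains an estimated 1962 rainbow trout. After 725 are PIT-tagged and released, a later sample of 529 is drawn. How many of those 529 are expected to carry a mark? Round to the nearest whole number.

The marked fraction of the population is 725/1962, so in a sample of 529 expect C·(M/N) marked.
E[R] = 725 × 529 / 1962 = 383525 / 1962 ≈ 195.48 → 195

expected recaptures ≈ 195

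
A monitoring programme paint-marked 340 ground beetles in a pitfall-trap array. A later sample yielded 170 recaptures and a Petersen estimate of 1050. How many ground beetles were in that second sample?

C = 525

From N = M·C/R: C = N·R / M = 1050·170 / 340 = 178500 / 340 = 525.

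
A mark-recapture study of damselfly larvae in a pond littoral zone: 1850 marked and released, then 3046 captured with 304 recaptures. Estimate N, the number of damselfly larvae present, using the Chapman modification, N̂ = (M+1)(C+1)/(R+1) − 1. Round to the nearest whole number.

N ≈ 18,491

N̂ = (1850+1)(3046+1)/(304+1) − 1 = 1851·3047/305 − 1
= 5639997/305 − 1 ≈ 18491.8 − 1 ≈ 18490.8 → 18491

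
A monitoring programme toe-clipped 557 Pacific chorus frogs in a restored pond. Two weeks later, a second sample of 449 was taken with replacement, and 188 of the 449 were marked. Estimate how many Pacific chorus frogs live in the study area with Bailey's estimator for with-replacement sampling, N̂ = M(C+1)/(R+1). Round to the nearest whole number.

N̂ = 557·(449+1)/(188+1) = 557·450/189 = 250650/189 ≈ 1326.2 → 1326

N ≈ 1326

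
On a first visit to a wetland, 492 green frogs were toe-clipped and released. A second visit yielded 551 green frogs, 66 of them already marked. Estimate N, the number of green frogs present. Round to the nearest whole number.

Lincoln-Petersen assumes M/N = R/C, so N = M·C / R.
N = (492 × 551) / 66 = 271092 / 66 ≈ 4107.45 → 4107

N ≈ 4107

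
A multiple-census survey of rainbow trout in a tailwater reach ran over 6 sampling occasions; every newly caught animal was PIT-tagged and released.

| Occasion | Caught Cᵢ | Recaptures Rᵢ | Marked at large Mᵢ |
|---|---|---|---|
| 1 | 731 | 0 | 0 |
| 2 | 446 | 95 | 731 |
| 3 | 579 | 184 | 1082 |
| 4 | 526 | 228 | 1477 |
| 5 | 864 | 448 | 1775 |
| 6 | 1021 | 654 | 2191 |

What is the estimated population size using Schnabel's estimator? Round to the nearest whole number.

N ≈ 3418

Σ MᵢCᵢ = 0·731 + 731·446 + 1082·579 + 1477·526 + 1775·864 + 2191·1021 = 0 + 326026 + 626478 + 776902 + 1533600 + 2237011 = 5500017
Σ Rᵢ = 0 + 95 + 184 + 228 + 448 + 654 = 1609
N̂ = 5500017 / 1609 ≈ 3418.3 → 3418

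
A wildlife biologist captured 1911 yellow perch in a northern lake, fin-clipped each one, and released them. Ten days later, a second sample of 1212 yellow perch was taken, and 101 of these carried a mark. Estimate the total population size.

N = 22,932

The marked fraction in the recapture sample should equal the marked fraction in the population: 101/1212 = 1911/N.
N = (1911 × 1212) / 101 = 2316132 / 101 = 22932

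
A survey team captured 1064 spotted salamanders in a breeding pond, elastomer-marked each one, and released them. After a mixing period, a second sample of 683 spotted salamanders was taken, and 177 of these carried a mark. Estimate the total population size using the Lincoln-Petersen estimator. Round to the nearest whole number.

The marked fraction in the recapture sample should equal the marked fraction in the population: 177/683 = 1064/N.
N = (1064 × 683) / 177 = 726712 / 177 ≈ 4105.7 → 4106

N ≈ 4106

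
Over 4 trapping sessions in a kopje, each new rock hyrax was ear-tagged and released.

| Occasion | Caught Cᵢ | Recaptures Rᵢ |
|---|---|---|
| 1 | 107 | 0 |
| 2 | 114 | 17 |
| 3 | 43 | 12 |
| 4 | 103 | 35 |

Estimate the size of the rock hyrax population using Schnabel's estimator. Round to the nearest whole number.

Marked at large before each occasion: Mᵢ = Σⱼ<ᵢ (Cⱼ − Rⱼ) → M1=0, M2=107, M3=204, M4=235
Σ MᵢCᵢ = 0·107 + 107·114 + 204·43 + 235·103 = 0 + 12198 + 8772 + 24205 = 45175
Σ Rᵢ = 0 + 17 + 12 + 35 = 64
N̂ = 45175 / 64 ≈ 705.9 → 706

N ≈ 706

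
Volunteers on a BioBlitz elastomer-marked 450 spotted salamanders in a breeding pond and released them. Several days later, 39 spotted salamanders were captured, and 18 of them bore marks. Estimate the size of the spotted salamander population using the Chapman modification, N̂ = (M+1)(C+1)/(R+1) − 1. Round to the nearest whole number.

N̂ = (450+1)(39+1)/(18+1) − 1 = 451·40/19 − 1
= 18040/19 − 1 ≈ 949.47 − 1 ≈ 948.47 → 948

N ≈ 948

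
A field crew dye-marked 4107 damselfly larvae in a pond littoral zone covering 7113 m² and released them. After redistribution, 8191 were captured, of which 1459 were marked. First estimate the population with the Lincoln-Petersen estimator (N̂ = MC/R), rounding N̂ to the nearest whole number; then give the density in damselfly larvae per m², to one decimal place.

density ≈ 3.2 damselfly larvae per m²

N̂ = 4107·8191/1459 = 33640437/1459 ≈ 23057.2 → 23057
Density = N̂ / area = 23057 / 7113 ≈ 3.24 → 3.2 per m²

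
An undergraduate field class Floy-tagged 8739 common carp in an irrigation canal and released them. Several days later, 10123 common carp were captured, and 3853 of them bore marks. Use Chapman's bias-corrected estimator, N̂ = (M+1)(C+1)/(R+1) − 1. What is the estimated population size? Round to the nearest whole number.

N ≈ 22,958

N̂ = (8739+1)(10123+1)/(3853+1) − 1 = 8740·10124/3854 − 1
= 88483760/3854 − 1 ≈ 22958.9 − 1 ≈ 22957.9 → 22958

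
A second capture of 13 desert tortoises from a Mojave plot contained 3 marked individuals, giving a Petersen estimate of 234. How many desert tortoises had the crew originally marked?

From N = M·C/R: M = N·R / C = 234·3 / 13 = 702 / 13 = 54.

M = 54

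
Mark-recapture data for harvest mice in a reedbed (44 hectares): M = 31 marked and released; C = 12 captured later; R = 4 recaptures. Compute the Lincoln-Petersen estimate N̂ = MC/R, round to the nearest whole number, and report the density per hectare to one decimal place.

density ≈ 2.1 harvest mice per hectare

N̂ = 31·12/4 = 372/4 = 93
Density = N̂ / area = 93 / 44 ≈ 2.11 → 2.1 per hectare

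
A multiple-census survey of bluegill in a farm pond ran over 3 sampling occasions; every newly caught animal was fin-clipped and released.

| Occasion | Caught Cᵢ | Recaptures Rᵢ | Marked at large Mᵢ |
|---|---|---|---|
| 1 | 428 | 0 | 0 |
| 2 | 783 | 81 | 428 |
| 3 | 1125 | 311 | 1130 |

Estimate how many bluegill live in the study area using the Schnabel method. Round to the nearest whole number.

Σ MᵢCᵢ = 0·428 + 428·783 + 1130·1125 = 0 + 335124 + 1271250 = 1606374
Σ Rᵢ = 0 + 81 + 311 = 392
N̂ = 1606374 / 392 ≈ 4097.9 → 4098

N ≈ 4098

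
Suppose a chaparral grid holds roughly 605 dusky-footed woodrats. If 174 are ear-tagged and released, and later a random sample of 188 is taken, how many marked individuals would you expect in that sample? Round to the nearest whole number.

expected recaptures ≈ 54

Expected recaptures E[R] = M·C / N.
E[R] = 174 × 188 / 605 = 32712 / 605 ≈ 54.1 → 54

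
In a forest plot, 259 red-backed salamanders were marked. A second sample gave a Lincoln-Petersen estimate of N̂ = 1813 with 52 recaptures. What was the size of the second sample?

From N = M·C/R: C = N·R / M = 1813·52 / 259 = 94276 / 259 = 364.

C = 364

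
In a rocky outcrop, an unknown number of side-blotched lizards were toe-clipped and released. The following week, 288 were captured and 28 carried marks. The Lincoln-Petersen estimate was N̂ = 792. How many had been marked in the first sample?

From N = M·C/R: M = N·R / C = 792·28 / 288 = 22176 / 288 = 77.

M = 77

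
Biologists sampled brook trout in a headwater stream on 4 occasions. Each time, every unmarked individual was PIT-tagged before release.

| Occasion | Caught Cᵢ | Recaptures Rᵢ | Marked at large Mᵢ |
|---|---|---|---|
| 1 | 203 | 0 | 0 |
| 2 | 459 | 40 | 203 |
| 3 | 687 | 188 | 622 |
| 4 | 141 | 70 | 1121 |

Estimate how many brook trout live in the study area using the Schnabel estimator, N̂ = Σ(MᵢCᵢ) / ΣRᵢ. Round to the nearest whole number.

N ≈ 2277

Σ MᵢCᵢ = 0·203 + 203·459 + 622·687 + 1121·141 = 0 + 93177 + 427314 + 158061 = 678552
Σ Rᵢ = 0 + 40 + 188 + 70 = 298
N̂ = 678552 / 298 ≈ 2277.0 → 2277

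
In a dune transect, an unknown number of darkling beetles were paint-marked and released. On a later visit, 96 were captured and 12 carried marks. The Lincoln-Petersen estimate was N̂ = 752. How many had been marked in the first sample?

M = 94

From N = M·C/R: M = N·R / C = 752·12 / 96 = 9024 / 96 = 94.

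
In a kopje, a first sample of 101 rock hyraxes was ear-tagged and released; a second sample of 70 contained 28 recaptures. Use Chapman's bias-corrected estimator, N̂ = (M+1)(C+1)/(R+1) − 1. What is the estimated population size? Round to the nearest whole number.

N ≈ 249

N̂ = (101+1)(70+1)/(28+1) − 1 = 102·71/29 − 1
= 7242/29 − 1 ≈ 249.7 − 1 ≈ 248.7 → 249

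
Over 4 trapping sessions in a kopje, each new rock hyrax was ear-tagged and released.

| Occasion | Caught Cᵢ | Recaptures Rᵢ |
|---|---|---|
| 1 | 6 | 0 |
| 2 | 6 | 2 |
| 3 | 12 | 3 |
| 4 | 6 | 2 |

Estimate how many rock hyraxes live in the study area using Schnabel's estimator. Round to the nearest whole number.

Marked at large before each occasion: Mᵢ = Σⱼ<ᵢ (Cⱼ − Rⱼ) → M1=0, M2=6, M3=10, M4=19
Σ MᵢCᵢ = 0·6 + 6·6 + 10·12 + 19·6 = 0 + 36 + 120 + 114 = 270
Σ Rᵢ = 0 + 2 + 3 + 2 = 7
N̂ = 270 / 7 ≈ 38.6 → 39

N ≈ 39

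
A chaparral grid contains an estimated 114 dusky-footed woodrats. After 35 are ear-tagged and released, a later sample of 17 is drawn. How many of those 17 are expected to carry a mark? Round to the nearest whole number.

The marked fraction of the population is 35/114, so in a sample of 17 expect C·(M/N) marked.
E[R] = 35 × 17 / 114 = 595 / 114 ≈ 5.2 → 5

expected recaptures ≈ 5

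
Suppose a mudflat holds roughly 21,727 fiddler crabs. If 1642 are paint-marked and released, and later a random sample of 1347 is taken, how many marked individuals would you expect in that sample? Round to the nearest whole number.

expected recaptures ≈ 102

The marked fraction of the population is 1642/21727, so in a sample of 1347 expect C·(M/N) marked.
E[R] = 1642 × 1347 / 21727 = 2211774 / 21727 ≈ 101.8 → 102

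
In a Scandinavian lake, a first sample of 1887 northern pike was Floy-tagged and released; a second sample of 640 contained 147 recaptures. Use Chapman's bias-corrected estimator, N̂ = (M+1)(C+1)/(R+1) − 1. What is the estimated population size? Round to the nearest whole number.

N̂ = (1887+1)(640+1)/(147+1) − 1 = 1888·641/148 − 1
= 1210208/148 − 1 ≈ 8177.1 − 1 ≈ 8176.1 → 8176

N ≈ 8176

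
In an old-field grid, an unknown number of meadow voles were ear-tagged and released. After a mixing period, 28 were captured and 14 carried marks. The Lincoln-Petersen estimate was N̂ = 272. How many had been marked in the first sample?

M = 136

From N = M·C/R: M = N·R / C = 272·14 / 28 = 3808 / 28 = 136.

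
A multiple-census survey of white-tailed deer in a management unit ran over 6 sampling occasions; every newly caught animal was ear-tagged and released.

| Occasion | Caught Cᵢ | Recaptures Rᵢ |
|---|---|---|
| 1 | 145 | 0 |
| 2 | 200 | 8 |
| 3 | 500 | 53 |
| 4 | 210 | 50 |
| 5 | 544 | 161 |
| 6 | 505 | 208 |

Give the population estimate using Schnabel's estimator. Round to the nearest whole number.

N ≈ 3220

Marked at large before each occasion: Mᵢ = Σⱼ<ᵢ (Cⱼ − Rⱼ) → M1=0, M2=145, M3=337, M4=784, M5=944, M6=1327
Σ MᵢCᵢ = 0·145 + 145·200 + 337·500 + 784·210 + 944·544 + 1327·505 = 0 + 29000 + 168500 + 164640 + 513536 + 670135 = 1545811
Σ Rᵢ = 0 + 8 + 53 + 50 + 161 + 208 = 480
N̂ = 1545811 / 480 ≈ 3220.4 → 3220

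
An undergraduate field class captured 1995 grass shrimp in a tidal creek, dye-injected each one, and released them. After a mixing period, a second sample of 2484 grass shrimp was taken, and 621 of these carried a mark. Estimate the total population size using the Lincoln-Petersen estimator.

N = 7980

N = (1995 × 2484) / 621 = 4955580 / 621 = 7980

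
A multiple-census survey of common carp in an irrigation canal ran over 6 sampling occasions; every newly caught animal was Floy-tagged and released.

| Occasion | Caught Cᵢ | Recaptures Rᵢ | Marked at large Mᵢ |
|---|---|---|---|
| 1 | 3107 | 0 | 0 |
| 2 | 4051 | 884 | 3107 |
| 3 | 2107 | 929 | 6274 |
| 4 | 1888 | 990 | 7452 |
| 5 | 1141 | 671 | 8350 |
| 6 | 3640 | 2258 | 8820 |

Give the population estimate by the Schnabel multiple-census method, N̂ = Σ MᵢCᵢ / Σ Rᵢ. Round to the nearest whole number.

Σ MᵢCᵢ = 0·3107 + 3107·4051 + 6274·2107 + 7452·1888 + 8350·1141 + 8820·3640 = 0 + 12586457 + 13219318 + 14069376 + 9527350 + 32104800 = 81507301
Σ Rᵢ = 0 + 884 + 929 + 990 + 671 + 2258 = 5732
N̂ = 81507301 / 5732 ≈ 14219.7 → 14220

N ≈ 14,220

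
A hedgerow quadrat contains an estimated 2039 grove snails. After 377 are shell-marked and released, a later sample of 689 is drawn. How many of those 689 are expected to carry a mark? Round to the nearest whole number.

The marked fraction of the population is 377/2039, so in a sample of 689 expect C·(M/N) marked.
E[R] = 377 × 689 / 2039 = 259753 / 2039 ≈ 127.4 → 127

expected recaptures ≈ 127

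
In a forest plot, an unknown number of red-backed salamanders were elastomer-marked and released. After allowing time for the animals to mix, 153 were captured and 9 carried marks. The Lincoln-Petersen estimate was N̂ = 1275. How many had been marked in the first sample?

M = 75

From N = M·C/R: M = N·R / C = 1275·9 / 153 = 11475 / 153 = 75.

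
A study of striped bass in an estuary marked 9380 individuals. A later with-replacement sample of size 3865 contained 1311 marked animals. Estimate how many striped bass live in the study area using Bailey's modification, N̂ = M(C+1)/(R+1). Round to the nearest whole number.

N̂ = 9380·(3865+1)/(1311+1) = 9380·3866/1312 = 36263080/1312 ≈ 27639.5 → 27640

N ≈ 27,640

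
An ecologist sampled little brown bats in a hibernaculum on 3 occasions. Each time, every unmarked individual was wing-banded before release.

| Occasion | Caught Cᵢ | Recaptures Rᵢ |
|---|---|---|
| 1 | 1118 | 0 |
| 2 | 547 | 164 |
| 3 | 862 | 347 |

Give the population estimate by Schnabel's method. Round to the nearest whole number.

N ≈ 3729

Marked at large before each occasion: Mᵢ = Σⱼ<ᵢ (Cⱼ − Rⱼ) → M1=0, M2=1118, M3=1501
Σ MᵢCᵢ = 0·1118 + 1118·547 + 1501·862 = 0 + 611546 + 1293862 = 1905408
Σ Rᵢ = 0 + 164 + 347 = 511
N̂ = 1905408 / 511 ≈ 3728.8 → 3729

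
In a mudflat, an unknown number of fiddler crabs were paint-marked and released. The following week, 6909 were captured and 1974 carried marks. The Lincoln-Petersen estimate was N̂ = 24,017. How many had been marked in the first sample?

From N = M·C/R: M = N·R / C = 24017·1974 / 6909 = 47409558 / 6909 = 6862.

M = 6862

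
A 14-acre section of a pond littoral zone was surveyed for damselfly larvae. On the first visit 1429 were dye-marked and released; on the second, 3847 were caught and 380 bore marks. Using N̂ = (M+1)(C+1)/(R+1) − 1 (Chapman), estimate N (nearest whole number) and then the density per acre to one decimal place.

N̂ = 1430·3848/381 − 1 = 5502640/381 − 1 ≈ 14441.6 → 14442
Density = N̂ / area = 14442 / 14 ≈ 1031.57 → 1031.6 per acre

density ≈ 1031.6 damselfly larvae per acre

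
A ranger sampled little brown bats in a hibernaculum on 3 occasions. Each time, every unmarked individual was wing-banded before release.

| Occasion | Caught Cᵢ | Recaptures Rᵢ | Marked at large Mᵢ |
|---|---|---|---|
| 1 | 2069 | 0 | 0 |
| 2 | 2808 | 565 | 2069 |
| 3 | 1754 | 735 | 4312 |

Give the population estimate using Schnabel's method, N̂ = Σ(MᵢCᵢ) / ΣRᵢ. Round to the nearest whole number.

N ≈ 10,287

Σ MᵢCᵢ = 0·2069 + 2069·2808 + 4312·1754 = 0 + 5809752 + 7563248 = 13373000
Σ Rᵢ = 0 + 565 + 735 = 1300
N̂ = 13373000 / 1300 ≈ 10286.9 → 10287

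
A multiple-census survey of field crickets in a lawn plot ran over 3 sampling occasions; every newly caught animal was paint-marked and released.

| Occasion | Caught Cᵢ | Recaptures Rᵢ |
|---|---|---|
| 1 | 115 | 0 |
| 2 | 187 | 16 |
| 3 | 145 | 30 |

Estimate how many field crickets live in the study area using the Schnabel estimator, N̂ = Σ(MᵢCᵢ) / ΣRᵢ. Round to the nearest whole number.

N ≈ 1369

Marked at large before each occasion: Mᵢ = Σⱼ<ᵢ (Cⱼ − Rⱼ) → M1=0, M2=115, M3=286
Σ MᵢCᵢ = 0·115 + 115·187 + 286·145 = 0 + 21505 + 41470 = 62975
Σ Rᵢ = 0 + 16 + 30 = 46
N̂ = 62975 / 46 ≈ 1369.0 → 1369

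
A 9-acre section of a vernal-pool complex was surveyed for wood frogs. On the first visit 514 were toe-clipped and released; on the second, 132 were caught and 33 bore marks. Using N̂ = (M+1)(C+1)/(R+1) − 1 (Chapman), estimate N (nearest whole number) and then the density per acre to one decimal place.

N̂ = 515·133/34 − 1 = 68495/34 − 1 ≈ 2013.6 → 2014
Density = N̂ / area = 2014 / 9 ≈ 223.78 → 223.8 per acre

density ≈ 223.8 wood frogs per acre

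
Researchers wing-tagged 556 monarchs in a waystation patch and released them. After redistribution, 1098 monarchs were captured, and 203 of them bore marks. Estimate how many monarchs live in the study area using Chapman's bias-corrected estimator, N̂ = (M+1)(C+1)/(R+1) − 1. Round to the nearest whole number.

N ≈ 3000

N̂ = (556+1)(1098+1)/(203+1) − 1 = 557·1099/204 − 1
= 612143/204 − 1 ≈ 3000.7 − 1 ≈ 2999.7 → 3000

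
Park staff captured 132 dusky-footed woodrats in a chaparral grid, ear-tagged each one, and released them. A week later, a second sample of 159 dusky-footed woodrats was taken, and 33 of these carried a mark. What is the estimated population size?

The marked fraction in the recapture sample should equal the marked fraction in the population: 33/159 = 132/N.
N = (132 × 159) / 33 = 20988 / 33 = 636

N = 636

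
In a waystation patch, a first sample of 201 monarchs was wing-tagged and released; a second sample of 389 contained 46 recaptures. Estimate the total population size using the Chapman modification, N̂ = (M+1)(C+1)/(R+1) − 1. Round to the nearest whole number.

N̂ = (201+1)(389+1)/(46+1) − 1 = 202·390/47 − 1
= 78780/47 − 1 ≈ 1676.2 − 1 ≈ 1675.2 → 1675

N ≈ 1675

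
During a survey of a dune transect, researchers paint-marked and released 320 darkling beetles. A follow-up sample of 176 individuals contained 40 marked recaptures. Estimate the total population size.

N = 1408

The marked fraction in the recapture sample should equal the marked fraction in the population: 40/176 = 320/N.
N = (320 × 176) / 40 = 56320 / 40 = 1408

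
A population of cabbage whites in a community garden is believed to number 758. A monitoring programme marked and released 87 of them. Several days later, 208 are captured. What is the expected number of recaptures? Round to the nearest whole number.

Expected recaptures E[R] = M·C / N.
E[R] = 87 × 208 / 758 = 18096 / 758 ≈ 23.9 → 24

expected recaptures ≈ 24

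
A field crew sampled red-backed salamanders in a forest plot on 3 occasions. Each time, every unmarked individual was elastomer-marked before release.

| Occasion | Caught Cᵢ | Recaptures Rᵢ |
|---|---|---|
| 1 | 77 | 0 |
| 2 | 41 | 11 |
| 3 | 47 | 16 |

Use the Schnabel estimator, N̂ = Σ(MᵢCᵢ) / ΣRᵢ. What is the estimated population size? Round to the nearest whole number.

Marked at large before each occasion: Mᵢ = Σⱼ<ᵢ (Cⱼ − Rⱼ) → M1=0, M2=77, M3=107
Σ MᵢCᵢ = 0·77 + 77·41 + 107·47 = 0 + 3157 + 5029 = 8186
Σ Rᵢ = 0 + 11 + 16 = 27
N̂ = 8186 / 27 ≈ 303.2 → 303

N ≈ 303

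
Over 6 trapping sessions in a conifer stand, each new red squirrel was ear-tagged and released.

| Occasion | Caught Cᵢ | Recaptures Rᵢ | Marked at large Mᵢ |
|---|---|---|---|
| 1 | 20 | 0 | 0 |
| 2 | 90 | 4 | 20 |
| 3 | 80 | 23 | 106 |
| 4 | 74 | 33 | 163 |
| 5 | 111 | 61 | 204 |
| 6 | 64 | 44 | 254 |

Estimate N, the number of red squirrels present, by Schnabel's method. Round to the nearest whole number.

N ≈ 371

Σ MᵢCᵢ = 0·20 + 20·90 + 106·80 + 163·74 + 204·111 + 254·64 = 0 + 1800 + 8480 + 12062 + 22644 + 16256 = 61242
Σ Rᵢ = 0 + 4 + 23 + 33 + 61 + 44 = 165
N̂ = 61242 / 165 ≈ 371.2 → 371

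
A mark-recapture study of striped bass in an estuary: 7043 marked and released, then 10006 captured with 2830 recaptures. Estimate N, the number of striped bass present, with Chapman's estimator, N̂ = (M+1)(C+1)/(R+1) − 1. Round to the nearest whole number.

N̂ = (7043+1)(10006+1)/(2830+1) − 1 = 7044·10007/2831 − 1
= 70489308/2831 − 1 ≈ 24899.1 − 1 ≈ 24898.1 → 24898

N ≈ 24,898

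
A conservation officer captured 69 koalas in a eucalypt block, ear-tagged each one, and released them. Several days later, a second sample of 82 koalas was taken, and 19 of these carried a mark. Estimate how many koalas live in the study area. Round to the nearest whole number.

If marked individuals mix randomly, R/C ≈ M/N, giving N ≈ M·C/R.
N = (69 × 82) / 19 = 5658 / 19 ≈ 297.8 → 298

N ≈ 298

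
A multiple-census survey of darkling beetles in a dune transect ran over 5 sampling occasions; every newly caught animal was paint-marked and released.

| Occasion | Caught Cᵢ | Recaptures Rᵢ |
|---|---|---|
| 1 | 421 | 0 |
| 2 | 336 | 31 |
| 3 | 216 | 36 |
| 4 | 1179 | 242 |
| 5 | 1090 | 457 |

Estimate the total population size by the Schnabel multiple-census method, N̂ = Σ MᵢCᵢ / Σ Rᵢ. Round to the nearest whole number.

N ≈ 4406

Marked at large before each occasion: Mᵢ = Σⱼ<ᵢ (Cⱼ − Rⱼ) → M1=0, M2=421, M3=726, M4=906, M5=1843
Σ MᵢCᵢ = 0·421 + 421·336 + 726·216 + 906·1179 + 1843·1090 = 0 + 141456 + 156816 + 1068174 + 2008870 = 3375316
Σ Rᵢ = 0 + 31 + 36 + 242 + 457 = 766
N̂ = 3375316 / 766 ≈ 4406.4 → 4406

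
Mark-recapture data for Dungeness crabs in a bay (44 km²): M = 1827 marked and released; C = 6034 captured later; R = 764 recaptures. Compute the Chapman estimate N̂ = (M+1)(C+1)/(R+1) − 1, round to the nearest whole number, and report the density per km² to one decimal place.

density ≈ 327.7 Dungeness crabs per km²

N̂ = 1828·6035/765 − 1 = 11031980/765 − 1 ≈ 14419.9 → 14420
Density = N̂ / area = 14420 / 44 ≈ 327.73 → 327.7 per km²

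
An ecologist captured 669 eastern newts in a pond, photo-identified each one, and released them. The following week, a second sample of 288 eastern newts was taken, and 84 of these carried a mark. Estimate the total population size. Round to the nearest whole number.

N = (669 × 288) / 84 = 192672 / 84 ≈ 2293.7 → 2294

N ≈ 2294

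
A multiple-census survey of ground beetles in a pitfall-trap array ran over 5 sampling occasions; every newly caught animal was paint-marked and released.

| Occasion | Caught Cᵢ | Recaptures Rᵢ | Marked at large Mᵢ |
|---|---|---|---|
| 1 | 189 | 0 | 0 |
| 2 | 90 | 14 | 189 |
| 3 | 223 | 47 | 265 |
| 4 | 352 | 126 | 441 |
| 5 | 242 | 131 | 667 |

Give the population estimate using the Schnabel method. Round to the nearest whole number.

N ≈ 1235

Σ MᵢCᵢ = 0·189 + 189·90 + 265·223 + 441·352 + 667·242 = 0 + 17010 + 59095 + 155232 + 161414 = 392751
Σ Rᵢ = 0 + 14 + 47 + 126 + 131 = 318
N̂ = 392751 / 318 ≈ 1235.1 → 1235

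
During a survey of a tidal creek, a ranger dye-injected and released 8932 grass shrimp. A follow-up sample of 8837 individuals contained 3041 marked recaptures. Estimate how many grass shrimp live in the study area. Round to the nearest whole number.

N = (8932 × 8837) / 3041 = 78932084 / 3041 ≈ 25956.0 → 25956

N ≈ 25,956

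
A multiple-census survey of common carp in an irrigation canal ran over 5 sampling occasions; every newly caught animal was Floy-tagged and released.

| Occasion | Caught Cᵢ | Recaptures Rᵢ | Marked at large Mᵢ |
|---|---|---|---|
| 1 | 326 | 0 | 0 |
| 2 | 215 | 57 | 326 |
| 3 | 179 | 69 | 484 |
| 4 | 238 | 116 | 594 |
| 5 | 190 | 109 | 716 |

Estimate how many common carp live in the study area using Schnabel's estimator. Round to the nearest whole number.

N ≈ 1237

Σ MᵢCᵢ = 0·326 + 326·215 + 484·179 + 594·238 + 716·190 = 0 + 70090 + 86636 + 141372 + 136040 = 434138
Σ Rᵢ = 0 + 57 + 69 + 116 + 109 = 351
N̂ = 434138 / 351 ≈ 1236.9 → 1237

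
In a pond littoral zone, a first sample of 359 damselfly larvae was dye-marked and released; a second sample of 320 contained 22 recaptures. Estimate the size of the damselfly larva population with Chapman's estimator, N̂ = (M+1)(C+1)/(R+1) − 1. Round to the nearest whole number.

N̂ = (359+1)(320+1)/(22+1) − 1 = 360·321/23 − 1
= 115560/23 − 1 ≈ 5024.3 − 1 ≈ 5023.3 → 5023

N ≈ 5023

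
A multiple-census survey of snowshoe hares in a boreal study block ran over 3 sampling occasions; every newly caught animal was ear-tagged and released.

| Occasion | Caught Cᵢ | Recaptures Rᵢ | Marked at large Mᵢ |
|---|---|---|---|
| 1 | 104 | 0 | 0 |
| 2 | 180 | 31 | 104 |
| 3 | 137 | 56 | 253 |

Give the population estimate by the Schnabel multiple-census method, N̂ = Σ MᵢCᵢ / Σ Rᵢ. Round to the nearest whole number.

Σ MᵢCᵢ = 0·104 + 104·180 + 253·137 = 0 + 18720 + 34661 = 53381
Σ Rᵢ = 0 + 31 + 56 = 87
N̂ = 53381 / 87 ≈ 613.6 → 614

N ≈ 614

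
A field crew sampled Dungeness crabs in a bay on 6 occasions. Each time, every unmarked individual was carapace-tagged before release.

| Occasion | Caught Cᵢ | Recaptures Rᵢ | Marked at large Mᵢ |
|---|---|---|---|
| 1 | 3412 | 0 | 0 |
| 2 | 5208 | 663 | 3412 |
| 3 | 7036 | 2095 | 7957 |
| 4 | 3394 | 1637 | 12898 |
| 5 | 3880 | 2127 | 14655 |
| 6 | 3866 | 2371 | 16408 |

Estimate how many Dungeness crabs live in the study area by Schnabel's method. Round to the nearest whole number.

Σ MᵢCᵢ = 0·3412 + 3412·5208 + 7957·7036 + 12898·3394 + 14655·3880 + 16408·3866 = 0 + 17769696 + 55985452 + 43775812 + 56861400 + 63433328 = 237825688
Σ Rᵢ = 0 + 663 + 2095 + 1637 + 2127 + 2371 = 8893
N̂ = 237825688 / 8893 ≈ 26743.0 → 26743

N ≈ 26,743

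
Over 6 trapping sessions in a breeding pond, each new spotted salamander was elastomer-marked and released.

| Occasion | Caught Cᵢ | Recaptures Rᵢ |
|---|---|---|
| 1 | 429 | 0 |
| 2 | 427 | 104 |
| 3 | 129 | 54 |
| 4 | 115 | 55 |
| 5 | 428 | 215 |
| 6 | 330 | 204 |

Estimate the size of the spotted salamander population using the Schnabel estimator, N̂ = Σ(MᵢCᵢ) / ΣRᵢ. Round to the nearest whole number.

Marked at large before each occasion: Mᵢ = Σⱼ<ᵢ (Cⱼ − Rⱼ) → M1=0, M2=429, M3=752, M4=827, M5=887, M6=1100
Σ MᵢCᵢ = 0·429 + 429·427 + 752·129 + 827·115 + 887·428 + 1100·330 = 0 + 183183 + 97008 + 95105 + 379636 + 363000 = 1117932
Σ Rᵢ = 0 + 104 + 54 + 55 + 215 + 204 = 632
N̂ = 1117932 / 632 ≈ 1768.9 → 1769

N ≈ 1769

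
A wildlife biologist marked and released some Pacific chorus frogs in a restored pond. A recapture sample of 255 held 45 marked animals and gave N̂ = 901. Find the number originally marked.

From N = M·C/R: M = N·R / C = 901·45 / 255 = 40545 / 255 = 159.

M = 159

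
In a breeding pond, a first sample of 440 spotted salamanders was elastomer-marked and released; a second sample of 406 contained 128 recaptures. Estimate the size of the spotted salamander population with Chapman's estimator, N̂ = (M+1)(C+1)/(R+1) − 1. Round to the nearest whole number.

N̂ = (440+1)(406+1)/(128+1) − 1 = 441·407/129 − 1
= 179487/129 − 1 ≈ 1391.4 − 1 ≈ 1390.4 → 1390

N ≈ 1390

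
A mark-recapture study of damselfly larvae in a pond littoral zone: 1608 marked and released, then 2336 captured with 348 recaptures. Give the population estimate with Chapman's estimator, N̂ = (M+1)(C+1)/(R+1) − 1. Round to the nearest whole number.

N̂ = (1608+1)(2336+1)/(348+1) − 1 = 1609·2337/349 − 1
= 3760233/349 − 1 ≈ 10774.3 − 1 ≈ 10773.3 → 10773

N ≈ 10,773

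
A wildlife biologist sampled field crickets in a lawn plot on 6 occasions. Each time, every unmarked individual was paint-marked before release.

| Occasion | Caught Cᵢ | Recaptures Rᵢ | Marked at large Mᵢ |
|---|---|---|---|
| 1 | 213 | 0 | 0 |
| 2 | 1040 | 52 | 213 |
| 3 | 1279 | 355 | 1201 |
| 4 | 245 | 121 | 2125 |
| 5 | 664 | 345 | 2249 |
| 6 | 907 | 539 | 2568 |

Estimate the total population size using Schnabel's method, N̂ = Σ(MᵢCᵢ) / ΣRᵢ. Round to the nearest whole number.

N ≈ 4321

Σ MᵢCᵢ = 0·213 + 213·1040 + 1201·1279 + 2125·245 + 2249·664 + 2568·907 = 0 + 221520 + 1536079 + 520625 + 1493336 + 2329176 = 6100736
Σ Rᵢ = 0 + 52 + 355 + 121 + 345 + 539 = 1412
N̂ = 6100736 / 1412 ≈ 4320.6 → 4321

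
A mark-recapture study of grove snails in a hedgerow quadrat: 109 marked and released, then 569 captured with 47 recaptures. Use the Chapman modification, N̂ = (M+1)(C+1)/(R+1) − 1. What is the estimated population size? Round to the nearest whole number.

N ≈ 1305

N̂ = (109+1)(569+1)/(47+1) − 1 = 110·570/48 − 1
= 62700/48 − 1 ≈ 1306.2 − 1 ≈ 1305.2 → 1305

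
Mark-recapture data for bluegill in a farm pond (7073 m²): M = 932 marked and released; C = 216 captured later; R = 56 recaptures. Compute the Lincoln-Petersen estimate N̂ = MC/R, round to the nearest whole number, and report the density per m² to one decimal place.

N̂ = 932·216/56 = 201312/56 ≈ 3594.9 → 3595
Density = N̂ / area = 3595 / 7073 ≈ 0.51 → 0.5 per m²

density ≈ 0.5 bluegill per m²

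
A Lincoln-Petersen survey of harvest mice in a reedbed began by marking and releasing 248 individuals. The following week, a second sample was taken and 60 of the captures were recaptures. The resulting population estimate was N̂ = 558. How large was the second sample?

From N = M·C/R: C = N·R / M = 558·60 / 248 = 33480 / 248 = 135.

C = 135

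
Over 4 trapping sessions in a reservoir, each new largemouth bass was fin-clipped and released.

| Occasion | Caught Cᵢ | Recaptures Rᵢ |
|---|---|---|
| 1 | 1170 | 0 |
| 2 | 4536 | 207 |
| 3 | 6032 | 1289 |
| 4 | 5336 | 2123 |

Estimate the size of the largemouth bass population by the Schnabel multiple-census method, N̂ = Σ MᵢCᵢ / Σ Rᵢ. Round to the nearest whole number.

Marked at large before each occasion: Mᵢ = Σⱼ<ᵢ (Cⱼ − Rⱼ) → M1=0, M2=1170, M3=5499, M4=10242
Σ MᵢCᵢ = 0·1170 + 1170·4536 + 5499·6032 + 10242·5336 = 0 + 5307120 + 33169968 + 54651312 = 93128400
Σ Rᵢ = 0 + 207 + 1289 + 2123 = 3619
N̂ = 93128400 / 3619 ≈ 25733.2 → 25733

N ≈ 25,733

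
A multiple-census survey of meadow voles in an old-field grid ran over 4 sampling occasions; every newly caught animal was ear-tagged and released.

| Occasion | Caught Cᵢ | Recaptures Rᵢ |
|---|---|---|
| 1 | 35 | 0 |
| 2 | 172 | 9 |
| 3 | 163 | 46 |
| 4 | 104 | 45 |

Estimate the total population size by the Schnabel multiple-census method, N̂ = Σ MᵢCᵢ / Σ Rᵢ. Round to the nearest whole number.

N ≈ 711

Marked at large before each occasion: Mᵢ = Σⱼ<ᵢ (Cⱼ − Rⱼ) → M1=0, M2=35, M3=198, M4=315
Σ MᵢCᵢ = 0·35 + 35·172 + 198·163 + 315·104 = 0 + 6020 + 32274 + 32760 = 71054
Σ Rᵢ = 0 + 9 + 46 + 45 = 100
N̂ = 71054 / 100 ≈ 710.5 → 711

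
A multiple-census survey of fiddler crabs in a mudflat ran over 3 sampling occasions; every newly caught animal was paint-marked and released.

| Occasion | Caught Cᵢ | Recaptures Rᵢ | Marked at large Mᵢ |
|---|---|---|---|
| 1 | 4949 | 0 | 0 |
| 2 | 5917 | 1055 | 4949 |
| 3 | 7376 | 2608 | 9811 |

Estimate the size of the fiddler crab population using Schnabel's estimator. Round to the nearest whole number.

N ≈ 27,750

Σ MᵢCᵢ = 0·4949 + 4949·5917 + 9811·7376 = 0 + 29283233 + 72365936 = 101649169
Σ Rᵢ = 0 + 1055 + 2608 = 3663
N̂ = 101649169 / 3663 ≈ 27750.3 → 27750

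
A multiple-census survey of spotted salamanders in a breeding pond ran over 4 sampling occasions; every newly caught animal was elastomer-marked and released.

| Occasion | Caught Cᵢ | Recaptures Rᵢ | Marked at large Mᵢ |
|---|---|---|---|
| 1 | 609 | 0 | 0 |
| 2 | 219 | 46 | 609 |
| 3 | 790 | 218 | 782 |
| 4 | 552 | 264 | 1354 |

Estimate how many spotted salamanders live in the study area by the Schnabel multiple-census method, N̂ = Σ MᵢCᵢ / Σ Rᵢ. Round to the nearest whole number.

N ≈ 2838

Σ MᵢCᵢ = 0·609 + 609·219 + 782·790 + 1354·552 = 0 + 133371 + 617780 + 747408 = 1498559
Σ Rᵢ = 0 + 46 + 218 + 264 = 528
N̂ = 1498559 / 528 ≈ 2838.2 → 2838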